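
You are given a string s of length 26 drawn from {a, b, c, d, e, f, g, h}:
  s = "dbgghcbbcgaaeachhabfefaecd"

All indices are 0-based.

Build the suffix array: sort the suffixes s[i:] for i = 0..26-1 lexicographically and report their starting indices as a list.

sorted suffixes:
  #0 SA[0]=10  'aaeachhabfefaecd'
  #1 SA[1]=17  'abfefaecd'
  #2 SA[2]=13  'achhabfefaecd'
  #3 SA[3]=11  'aeachhabfefaecd'
  #4 SA[4]=22  'aecd'
  #5 SA[5]=6  'bbcgaaeachhabfefaecd'
  #6 SA[6]=7  'bcgaaeachhabfefaecd'
  #7 SA[7]=18  'bfefaecd'
  #8 SA[8]=1  'bgghcbbcgaaeachhabfefaecd'
  #9 SA[9]=5  'cbbcgaaeachhabfefaecd'
  #10 SA[10]=24  'cd'
  #11 SA[11]=8  'cgaaeachhabfefaecd'
  #12 SA[12]=14  'chhabfefaecd'
  #13 SA[13]=25  'd'
  #14 SA[14]=0  'dbgghcbbcgaaeachhabfefaecd'
  #15 SA[15]=12  'eachhabfefaecd'
  #16 SA[16]=23  'ecd'
  #17 SA[17]=20  'efaecd'
  #18 SA[18]=21  'faecd'
  #19 SA[19]=19  'fefaecd'
  #20 SA[20]=9  'gaaeachhabfefaecd'
  #21 SA[21]=2  'gghcbbcgaaeachhabfefaecd'
  #22 SA[22]=3  'ghcbbcgaaeachhabfefaecd'
  #23 SA[23]=16  'habfefaecd'
  #24 SA[24]=4  'hcbbcgaaeachhabfefaecd'
  #25 SA[25]=15  'hhabfefaecd'

[10, 17, 13, 11, 22, 6, 7, 18, 1, 5, 24, 8, 14, 25, 0, 12, 23, 20, 21, 19, 9, 2, 3, 16, 4, 15]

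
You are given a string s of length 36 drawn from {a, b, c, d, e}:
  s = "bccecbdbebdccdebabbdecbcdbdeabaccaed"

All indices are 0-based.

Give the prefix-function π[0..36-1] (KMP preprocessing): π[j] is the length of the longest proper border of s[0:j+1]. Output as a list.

[0, 0, 0, 0, 0, 1, 0, 1, 0, 1, 0, 0, 0, 0, 0, 1, 0, 1, 1, 0, 0, 0, 1, 2, 0, 1, 0, 0, 0, 1, 0, 0, 0, 0, 0, 0]

π[0] = 0
j=1 s[j]='c': π[1]=0 (border '')
j=2 s[j]='c': π[2]=0 (border '')
j=3 s[j]='e': π[3]=0 (border '')
j=4 s[j]='c': π[4]=0 (border '')
j=5 s[j]='b': π[5]=1 (border 'b')
j=6 s[j]='d': k: 1→0; π[6]=0 (border '')
j=7 s[j]='b': π[7]=1 (border 'b')
j=8 s[j]='e': k: 1→0; π[8]=0 (border '')
j=9 s[j]='b': π[9]=1 (border 'b')
j=10 s[j]='d': k: 1→0; π[10]=0 (border '')
j=11 s[j]='c': π[11]=0 (border '')
j=12 s[j]='c': π[12]=0 (border '')
j=13 s[j]='d': π[13]=0 (border '')
j=14 s[j]='e': π[14]=0 (border '')
j=15 s[j]='b': π[15]=1 (border 'b')
j=16 s[j]='a': k: 1→0; π[16]=0 (border '')
j=17 s[j]='b': π[17]=1 (border 'b')
j=18 s[j]='b': k: 1→0; π[18]=1 (border 'b')
j=19 s[j]='d': k: 1→0; π[19]=0 (border '')
j=20 s[j]='e': π[20]=0 (border '')
j=21 s[j]='c': π[21]=0 (border '')
j=22 s[j]='b': π[22]=1 (border 'b')
j=23 s[j]='c': π[23]=2 (border 'bc')
j=24 s[j]='d': k: 2→0; π[24]=0 (border '')
j=25 s[j]='b': π[25]=1 (border 'b')
j=26 s[j]='d': k: 1→0; π[26]=0 (border '')
j=27 s[j]='e': π[27]=0 (border '')
j=28 s[j]='a': π[28]=0 (border '')
j=29 s[j]='b': π[29]=1 (border 'b')
j=30 s[j]='a': k: 1→0; π[30]=0 (border '')
j=31 s[j]='c': π[31]=0 (border '')
j=32 s[j]='c': π[32]=0 (border '')
j=33 s[j]='a': π[33]=0 (border '')
j=34 s[j]='e': π[34]=0 (border '')
j=35 s[j]='d': π[35]=0 (border '')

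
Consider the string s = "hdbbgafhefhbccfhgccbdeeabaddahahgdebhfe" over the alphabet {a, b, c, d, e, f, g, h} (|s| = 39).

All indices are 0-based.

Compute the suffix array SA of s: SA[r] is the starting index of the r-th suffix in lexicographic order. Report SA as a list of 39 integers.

rank | idx | suffix
   0 |  23 | abaddahahgdebhfe
   1 |  25 | addahahgdebhfe
   2 |   5 | afhefhbccfhgccbdeeabaddahahgdebhfe
   3 |  28 | ahahgdebhfe
   4 |  30 | ahgdebhfe
   5 |  24 | baddahahgdebhfe
   6 |   2 | bbgafhefhbccfhgccbdeeabaddahahgdebhfe
   7 |  11 | bccfhgccbdeeabaddahahgdebhfe
   8 |  19 | bdeeabaddahahgdebhfe
   9 |   3 | bgafhefhbccfhgccbdeeabaddahahgdebhfe
  10 |  35 | bhfe
  11 |  18 | cbdeeabaddahahgdebhfe
  12 |  17 | ccbdeeabaddahahgdebhfe
  13 |  12 | ccfhgccbdeeabaddahahgdebhfe
  14 |  13 | cfhgccbdeeabaddahahgdebhfe
  15 |  27 | dahahgdebhfe
  16 |   1 | dbbgafhefhbccfhgccbdeeabaddahahgdebhfe
  17 |  26 | ddahahgdebhfe
  18 |  33 | debhfe
  19 |  20 | deeabaddahahgdebhfe
  20 |  38 | e
  21 |  22 | eabaddahahgdebhfe
  22 |  34 | ebhfe
  23 |  21 | eeabaddahahgdebhfe
  24 |   8 | efhbccfhgccbdeeabaddahahgdebhfe
  25 |  37 | fe
  26 |   9 | fhbccfhgccbdeeabaddahahgdebhfe
  27 |   6 | fhefhbccfhgccbdeeabaddahahgdebhfe
  28 |  14 | fhgccbdeeabaddahahgdebhfe
  29 |   4 | gafhefhbccfhgccbdeeabaddahahgdebhfe
  30 |  16 | gccbdeeabaddahahgdebhfe
  31 |  32 | gdebhfe
  32 |  29 | hahgdebhfe
  33 |  10 | hbccfhgccbdeeabaddahahgdebhfe
  34 |   0 | hdbbgafhefhbccfhgccbdeeabaddahahgdebhfe
  35 |   7 | hefhbccfhgccbdeeabaddahahgdebhfe
  36 |  36 | hfe
  37 |  15 | hgccbdeeabaddahahgdebhfe
  38 |  31 | hgdebhfe

[23, 25, 5, 28, 30, 24, 2, 11, 19, 3, 35, 18, 17, 12, 13, 27, 1, 26, 33, 20, 38, 22, 34, 21, 8, 37, 9, 6, 14, 4, 16, 32, 29, 10, 0, 7, 36, 15, 31]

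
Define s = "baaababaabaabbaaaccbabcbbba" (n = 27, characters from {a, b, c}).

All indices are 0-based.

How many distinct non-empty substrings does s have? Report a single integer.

321

rank | idx | suffix
   0 |  26 | a
   1 |   1 | aaababaabaabbaaaccbabcbbba
   2 |  14 | aaaccbabcbbba
   3 |   7 | aabaabbaaaccbabcbbba
   4 |   2 | aababaabaabbaaaccbabcbbba
   5 |  10 | aabbaaaccbabcbbba
   6 |  15 | aaccbabcbbba
   7 |   5 | abaabaabbaaaccbabcbbba
   8 |   8 | abaabbaaaccbabcbbba
   9 |   3 | ababaabaabbaaaccbabcbbba
  10 |  11 | abbaaaccbabcbbba
  11 |  20 | abcbbba
  12 |  16 | accbabcbbba
  13 |  25 | ba
  14 |   0 | baaababaabaabbaaaccbabcbbba
  15 |  13 | baaaccbabcbbba
  16 |   6 | baabaabbaaaccbabcbbba
  17 |   9 | baabbaaaccbabcbbba
  18 |   4 | babaabaabbaaaccbabcbbba
  19 |  19 | babcbbba
  20 |  24 | bba
  21 |  12 | bbaaaccbabcbbba
  22 |  23 | bbba
  23 |  21 | bcbbba
  24 |  18 | cbabcbbba
  25 |  22 | cbbba
  26 |  17 | ccbabcbbba

SA = [26, 1, 14, 7, 2, 10, 15, 5, 8, 3, 11, 20, 16, 25, 0, 13, 6, 9, 4, 19, 24, 12, 23, 21, 18, 22, 17]
[i] adj suffixes → lcp
  [1] 26/1 → 1 ('a')
  [2] 1/14 → 3 ('aaa')
  [3] 14/7 → 2 ('aa')
  [4] 7/2 → 4 ('aaba')
  [5] 2/10 → 3 ('aab')
  [6] 10/15 → 2 ('aa')
  [7] 15/5 → 1 ('a')
  [8] 5/8 → 5 ('abaab')
  [9] 8/3 → 3 ('aba')
  [10] 3/11 → 2 ('ab')
  [11] 11/20 → 2 ('ab')
  [12] 20/16 → 1 ('a')
  [13] 16/25 → 0 ('')
  [14] 25/0 → 2 ('ba')
  [15] 0/13 → 4 ('baaa')
  [16] 13/6 → 3 ('baa')
  [17] 6/9 → 4 ('baab')
  [18] 9/4 → 2 ('ba')
  [19] 4/19 → 3 ('bab')
  [20] 19/24 → 1 ('b')
  [21] 24/12 → 3 ('bba')
  [22] 12/23 → 2 ('bb')
  [23] 23/21 → 1 ('b')
  [24] 21/18 → 0 ('')
  [25] 18/22 → 2 ('cb')
  [26] 22/17 → 1 ('c')

n(n+1)/2 = 27·28/2 = 378
Σ LCP = 0 + 1 + 3 + 2 + 4 + 3 + 2 + 1 + 5 + 3 + 2 + 2 + 1 + 0 + 2 + 4 + 3 + 4 + 2 + 3 + 1 + 3 + 2 + 1 + 0 + 2 + 1 = 57
distinct = 378 − 57 = 321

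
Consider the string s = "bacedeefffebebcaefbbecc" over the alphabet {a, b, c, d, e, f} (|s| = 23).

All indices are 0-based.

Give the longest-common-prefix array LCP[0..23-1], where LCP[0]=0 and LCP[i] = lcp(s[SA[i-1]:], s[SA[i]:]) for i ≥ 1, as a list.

sorted suffixes:
  #0 SA[0]=1  'acedeefffebebcaefbbecc'
  #1 SA[1]=15  'aefbbecc'
  #2 SA[2]=0  'bacedeefffebebcaefbbecc'
  #3 SA[3]=18  'bbecc'
  #4 SA[4]=13  'bcaefbbecc'
  #5 SA[5]=11  'bebcaefbbecc'
  #6 SA[6]=19  'becc'
  #7 SA[7]=22  'c'
  #8 SA[8]=14  'caefbbecc'
  #9 SA[9]=21  'cc'
  #10 SA[10]=2  'cedeefffebebcaefbbecc'
  #11 SA[11]=4  'deefffebebcaefbbecc'
  #12 SA[12]=12  'ebcaefbbecc'
  #13 SA[13]=10  'ebebcaefbbecc'
  #14 SA[14]=20  'ecc'
  #15 SA[15]=3  'edeefffebebcaefbbecc'
  #16 SA[16]=5  'eefffebebcaefbbecc'
  #17 SA[17]=16  'efbbecc'
  #18 SA[18]=6  'efffebebcaefbbecc'
  #19 SA[19]=17  'fbbecc'
  #20 SA[20]=9  'febebcaefbbecc'
  #21 SA[21]=8  'ffebebcaefbbecc'
  #22 SA[22]=7  'fffebebcaefbbecc'

SA = [1, 15, 0, 18, 13, 11, 19, 22, 14, 21, 2, 4, 12, 10, 20, 3, 5, 16, 6, 17, 9, 8, 7]
i: (SA[i-1],SA[i]) lcp shared
  1: (1,15) 1 'a'
  2: (15,0) 0 ''
  3: (0,18) 1 'b'
  4: (18,13) 1 'b'
  5: (13,11) 1 'b'
  6: (11,19) 2 'be'
  7: (19,22) 0 ''
  8: (22,14) 1 'c'
  9: (14,21) 1 'c'
  10: (21,2) 1 'c'
  11: (2,4) 0 ''
  12: (4,12) 0 ''
  13: (12,10) 2 'eb'
  14: (10,20) 1 'e'
  15: (20,3) 1 'e'
  16: (3,5) 1 'e'
  17: (5,16) 1 'e'
  18: (16,6) 2 'ef'
  19: (6,17) 0 ''
  20: (17,9) 1 'f'
  21: (9,8) 1 'f'
  22: (8,7) 2 'ff'

[0, 1, 0, 1, 1, 1, 2, 0, 1, 1, 1, 0, 0, 2, 1, 1, 1, 1, 2, 0, 1, 1, 2]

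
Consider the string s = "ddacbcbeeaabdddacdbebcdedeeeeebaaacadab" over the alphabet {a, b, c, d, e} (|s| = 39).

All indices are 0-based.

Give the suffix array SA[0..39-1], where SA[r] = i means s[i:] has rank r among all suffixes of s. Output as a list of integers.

[31, 9, 32, 37, 10, 33, 2, 15, 35, 38, 30, 4, 20, 11, 18, 6, 34, 3, 5, 16, 21, 36, 1, 14, 17, 0, 13, 12, 22, 24, 8, 29, 19, 23, 7, 28, 27, 26, 25]

rank | idx | suffix
   0 |  31 | aaacadab
   1 |   9 | aabdddacdbebcdedeeeeebaaacadab
   2 |  32 | aacadab
   3 |  37 | ab
   4 |  10 | abdddacdbebcdedeeeeebaaacadab
   5 |  33 | acadab
   6 |   2 | acbcbeeaabdddacdbebcdedeeeeebaaacadab
   7 |  15 | acdbebcdedeeeeebaaacadab
   8 |  35 | adab
   9 |  38 | b
  10 |  30 | baaacadab
  11 |   4 | bcbeeaabdddacdbebcdedeeeeebaaacadab
  12 |  20 | bcdedeeeeebaaacadab
  13 |  11 | bdddacdbebcdedeeeeebaaacadab
  14 |  18 | bebcdedeeeeebaaacadab
  15 |   6 | beeaabdddacdbebcdedeeeeebaaacadab
  16 |  34 | cadab
  17 |   3 | cbcbeeaabdddacdbebcdedeeeeebaaacadab
  18 |   5 | cbeeaabdddacdbebcdedeeeeebaaacadab
  19 |  16 | cdbebcdedeeeeebaaacadab
  20 |  21 | cdedeeeeebaaacadab
  21 |  36 | dab
  22 |   1 | dacbcbeeaabdddacdbebcdedeeeeebaaacadab
  23 |  14 | dacdbebcdedeeeeebaaacadab
  24 |  17 | dbebcdedeeeeebaaacadab
  25 |   0 | ddacbcbeeaabdddacdbebcdedeeeeebaaacadab
  26 |  13 | ddacdbebcdedeeeeebaaacadab
  27 |  12 | dddacdbebcdedeeeeebaaacadab
  28 |  22 | dedeeeeebaaacadab
  29 |  24 | deeeeebaaacadab
  30 |   8 | eaabdddacdbebcdedeeeeebaaacadab
  31 |  29 | ebaaacadab
  32 |  19 | ebcdedeeeeebaaacadab
  33 |  23 | edeeeeebaaacadab
  34 |   7 | eeaabdddacdbebcdedeeeeebaaacadab
  35 |  28 | eebaaacadab
  36 |  27 | eeebaaacadab
  37 |  26 | eeeebaaacadab
  38 |  25 | eeeeebaaacadab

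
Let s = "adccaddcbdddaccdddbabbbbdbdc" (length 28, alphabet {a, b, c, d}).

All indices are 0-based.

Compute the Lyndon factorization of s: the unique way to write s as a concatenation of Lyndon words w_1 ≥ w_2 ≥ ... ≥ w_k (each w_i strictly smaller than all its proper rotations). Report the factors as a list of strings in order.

emit factor 1: 'adccaddcbddd' (i=0, period=12)
emit factor 2: 'accdddb' (i=12, period=7)
emit factor 3: 'abbbbdbdc' (i=19, period=9)

["adccaddcbddd", "accdddb", "abbbbdbdc"]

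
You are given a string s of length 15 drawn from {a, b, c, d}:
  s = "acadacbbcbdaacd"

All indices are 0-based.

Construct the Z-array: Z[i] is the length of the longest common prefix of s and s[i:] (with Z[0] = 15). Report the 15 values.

Z[0]=15
i=1: i≥r, start 0; Z[1]=0
i=2: i≥r, start 0; Z[2]=1 scan→box=[2,3)
i=3: i≥r, start 0; Z[3]=0
i=4: i≥r, start 0; Z[4]=2 scan→box=[4,6)
i=5: min(r-i=1, Z[1]=0)=0; Z[5]=0
i=6: i≥r, start 0; Z[6]=0
i=7: i≥r, start 0; Z[7]=0
i=8: i≥r, start 0; Z[8]=0
i=9: i≥r, start 0; Z[9]=0
i=10: i≥r, start 0; Z[10]=0
i=11: i≥r, start 0; Z[11]=1 scan→box=[11,12)
i=12: i≥r, start 0; Z[12]=2 scan→box=[12,14)
i=13: min(r-i=1, Z[1]=0)=0; Z[13]=0
i=14: i≥r, start 0; Z[14]=0

[15, 0, 1, 0, 2, 0, 0, 0, 0, 0, 0, 1, 2, 0, 0]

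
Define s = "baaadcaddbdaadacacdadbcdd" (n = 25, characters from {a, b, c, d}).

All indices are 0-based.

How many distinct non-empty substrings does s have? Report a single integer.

rank | idx | suffix
   0 |   1 | aaadcaddbdaadacacdadbcdd
   1 |  11 | aadacacdadbcdd
   2 |   2 | aadcaddbdaadacacdadbcdd
   3 |  14 | acacdadbcdd
   4 |  16 | acdadbcdd
   5 |  12 | adacacdadbcdd
   6 |  19 | adbcdd
   7 |   3 | adcaddbdaadacacdadbcdd
   8 |   6 | addbdaadacacdadbcdd
   9 |   0 | baaadcaddbdaadacacdadbcdd
  10 |  21 | bcdd
  11 |   9 | bdaadacacdadbcdd
  12 |  15 | cacdadbcdd
  13 |   5 | caddbdaadacacdadbcdd
  14 |  17 | cdadbcdd
  15 |  22 | cdd
  16 |  24 | d
  17 |  10 | daadacacdadbcdd
  18 |  13 | dacacdadbcdd
  19 |  18 | dadbcdd
  20 |  20 | dbcdd
  21 |   8 | dbdaadacacdadbcdd
  22 |   4 | dcaddbdaadacacdadbcdd
  23 |  23 | dd
  24 |   7 | ddbdaadacacdadbcdd

SA = [1, 11, 2, 14, 16, 12, 19, 3, 6, 0, 21, 9, 15, 5, 17, 22, 24, 10, 13, 18, 20, 8, 4, 23, 7]
rank  pair      lcp
   1  s[1:],s[11:]  2  'aa'
   2  s[11:],s[2:]  3  'aad'
   3  s[2:],s[14:]  1  'a'
   4  s[14:],s[16:]  2  'ac'
   5  s[16:],s[12:]  1  'a'
   6  s[12:],s[19:]  2  'ad'
   7  s[19:],s[3:]  2  'ad'
   8  s[3:],s[6:]  2  'ad'
   9  s[6:],s[0:]  0  ''
  10  s[0:],s[21:]  1  'b'
  11  s[21:],s[9:]  1  'b'
  12  s[9:],s[15:]  0  ''
  13  s[15:],s[5:]  2  'ca'
  14  s[5:],s[17:]  1  'c'
  15  s[17:],s[22:]  2  'cd'
  16  s[22:],s[24:]  0  ''
  17  s[24:],s[10:]  1  'd'
  18  s[10:],s[13:]  2  'da'
  19  s[13:],s[18:]  2  'da'
  20  s[18:],s[20:]  1  'd'
  21  s[20:],s[8:]  2  'db'
  22  s[8:],s[4:]  1  'd'
  23  s[4:],s[23:]  1  'd'
  24  s[23:],s[7:]  2  'dd'

n(n+1)/2 = 25·26/2 = 325
Σ LCP = 0 + 2 + 3 + 1 + 2 + 1 + 2 + 2 + 2 + 0 + 1 + 1 + 0 + 2 + 1 + 2 + 0 + 1 + 2 + 2 + 1 + 2 + 1 + 1 + 2 = 34
distinct = 325 − 34 = 291

291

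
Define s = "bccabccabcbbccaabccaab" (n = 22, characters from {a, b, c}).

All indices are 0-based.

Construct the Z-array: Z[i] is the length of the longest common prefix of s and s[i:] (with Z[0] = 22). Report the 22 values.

[22, 0, 0, 0, 6, 0, 0, 0, 2, 0, 1, 4, 0, 0, 0, 0, 4, 0, 0, 0, 0, 1]

Z[0]=22
i=1: i≥r, start 0; Z[1]=0
i=2: i≥r, start 0; Z[2]=0
i=3: i≥r, start 0; Z[3]=0
i=4: i≥r, start 0; Z[4]=6 grow→box=[4,10)
i=5: min(r-i=5, Z[1]=0)=0; Z[5]=0
i=6: min(r-i=4, Z[2]=0)=0; Z[6]=0
i=7: min(r-i=3, Z[3]=0)=0; Z[7]=0
i=8: min(r-i=2, Z[4]=6)=2; Z[8]=2
i=9: min(r-i=1, Z[5]=0)=0; Z[9]=0
i=10: i≥r, start 0; Z[10]=1 grow→box=[10,11)
i=11: i≥r, start 0; Z[11]=4 grow→box=[11,15)
i=12: min(r-i=3, Z[1]=0)=0; Z[12]=0
i=13: min(r-i=2, Z[2]=0)=0; Z[13]=0
i=14: min(r-i=1, Z[3]=0)=0; Z[14]=0
i=15: i≥r, start 0; Z[15]=0
i=16: i≥r, start 0; Z[16]=4 grow→box=[16,20)
i=17: min(r-i=3, Z[1]=0)=0; Z[17]=0
i=18: min(r-i=2, Z[2]=0)=0; Z[18]=0
i=19: min(r-i=1, Z[3]=0)=0; Z[19]=0
i=20: i≥r, start 0; Z[20]=0
i=21: i≥r, start 0; Z[21]=1 grow→box=[21,22)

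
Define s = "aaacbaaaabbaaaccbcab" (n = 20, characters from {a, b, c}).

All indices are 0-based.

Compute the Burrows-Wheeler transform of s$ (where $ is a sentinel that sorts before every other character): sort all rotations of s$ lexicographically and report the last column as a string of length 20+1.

bba$baaacaaaacbacbaca

rank  rotation               last
    0  $aaacbaaaabbaaaccbcab  b
    1  aaaabbaaaccbcab$aaacb  b
    2  aaabbaaaccbcab$aaacba  a
    3  aaacbaaaabbaaaccbcab$  $
    4  aaaccbcab$aaacbaaaabb  b
    5  aabbaaaccbcab$aaacbaa  a
    6  aacbaaaabbaaaccbcab$a  a
    7  aaccbcab$aaacbaaaabba  a
    8  ab$aaacbaaaabbaaaccbc  c
    9  abbaaaccbcab$aaacbaaa  a
   10  acbaaaabbaaaccbcab$aa  a
   11  accbcab$aaacbaaaabbaa  a
   12  b$aaacbaaaabbaaaccbca  a
   13  baaaabbaaaccbcab$aaac  c
   14  baaaccbcab$aaacbaaaab  b
   15  bbaaaccbcab$aaacbaaaa  a
   16  bcab$aaacbaaaabbaaacc  c
   17  cab$aaacbaaaabbaaaccb  b
   18  cbaaaabbaaaccbcab$aaa  a
   19  cbcab$aaacbaaaabbaaac  c
   20  ccbcab$aaacbaaaabbaaa  a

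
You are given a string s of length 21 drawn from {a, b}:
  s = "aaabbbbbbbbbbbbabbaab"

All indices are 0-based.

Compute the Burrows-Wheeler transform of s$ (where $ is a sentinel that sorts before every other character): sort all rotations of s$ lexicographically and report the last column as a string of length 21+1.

rank  rotation                last
    0  $aaabbbbbbbbbbbbabbaab  b
    1  aaabbbbbbbbbbbbabbaab$  $
    2  aab$aaabbbbbbbbbbbbabb  b
    3  aabbbbbbbbbbbbabbaab$a  a
    4  ab$aaabbbbbbbbbbbbabba  a
    5  abbaab$aaabbbbbbbbbbbb  b
    6  abbbbbbbbbbbbabbaab$aa  a
    7  b$aaabbbbbbbbbbbbabbaa  a
    8  baab$aaabbbbbbbbbbbbab  b
    9  babbaab$aaabbbbbbbbbbb  b
   10  bbaab$aaabbbbbbbbbbbba  a
   11  bbabbaab$aaabbbbbbbbbb  b
   12  bbbabbaab$aaabbbbbbbbb  b
   13  bbbbabbaab$aaabbbbbbbb  b
   14  bbbbbabbaab$aaabbbbbbb  b
   15  bbbbbbabbaab$aaabbbbbb  b
   16  bbbbbbbabbaab$aaabbbbb  b
   17  bbbbbbbbabbaab$aaabbbb  b
   18  bbbbbbbbbabbaab$aaabbb  b
   19  bbbbbbbbbbabbaab$aaabb  b
   20  bbbbbbbbbbbabbaab$aaab  b
   21  bbbbbbbbbbbbabbaab$aaa  a

b$baabaabbabbbbbbbbbba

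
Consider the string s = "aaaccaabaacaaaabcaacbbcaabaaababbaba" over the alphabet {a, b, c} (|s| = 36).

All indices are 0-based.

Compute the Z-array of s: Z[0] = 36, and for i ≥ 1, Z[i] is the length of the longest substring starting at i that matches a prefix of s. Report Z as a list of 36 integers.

Z[0]=36
i=1: i≥r, start 0; Z[1]=2 grow→box=[1,3)
i=2: min(r-i=1, Z[1]=2)=1; Z[2]=1
i=3: i≥r, start 0; Z[3]=0
i=4: i≥r, start 0; Z[4]=0
i=5: i≥r, start 0; Z[5]=2 grow→box=[5,7)
i=6: min(r-i=1, Z[1]=2)=1; Z[6]=1
i=7: i≥r, start 0; Z[7]=0
i=8: i≥r, start 0; Z[8]=2 grow→box=[8,10)
i=9: min(r-i=1, Z[1]=2)=1; Z[9]=1
i=10: i≥r, start 0; Z[10]=0
i=11: i≥r, start 0; Z[11]=3 grow→box=[11,14)
i=12: min(r-i=2, Z[1]=2)=2; Z[12]=3 grow→box=[12,15)
i=13: min(r-i=2, Z[1]=2)=2; Z[13]=2
i=14: min(r-i=1, Z[2]=1)=1; Z[14]=1
i=15: i≥r, start 0; Z[15]=0
i=16: i≥r, start 0; Z[16]=0
i=17: i≥r, start 0; Z[17]=2 grow→box=[17,19)
i=18: min(r-i=1, Z[1]=2)=1; Z[18]=1
i=19: i≥r, start 0; Z[19]=0
i=20: i≥r, start 0; Z[20]=0
i=21: i≥r, start 0; Z[21]=0
i=22: i≥r, start 0; Z[22]=0
i=23: i≥r, start 0; Z[23]=2 grow→box=[23,25)
i=24: min(r-i=1, Z[1]=2)=1; Z[24]=1
i=25: i≥r, start 0; Z[25]=0
i=26: i≥r, start 0; Z[26]=3 grow→box=[26,29)
i=27: min(r-i=2, Z[1]=2)=2; Z[27]=2
i=28: min(r-i=1, Z[2]=1)=1; Z[28]=1
i=29: i≥r, start 0; Z[29]=0
i=30: i≥r, start 0; Z[30]=1 grow→box=[30,31)
i=31: i≥r, start 0; Z[31]=0
i=32: i≥r, start 0; Z[32]=0
i=33: i≥r, start 0; Z[33]=1 grow→box=[33,34)
i=34: i≥r, start 0; Z[34]=0
i=35: i≥r, start 0; Z[35]=1 grow→box=[35,36)

[36, 2, 1, 0, 0, 2, 1, 0, 2, 1, 0, 3, 3, 2, 1, 0, 0, 2, 1, 0, 0, 0, 0, 2, 1, 0, 3, 2, 1, 0, 1, 0, 0, 1, 0, 1]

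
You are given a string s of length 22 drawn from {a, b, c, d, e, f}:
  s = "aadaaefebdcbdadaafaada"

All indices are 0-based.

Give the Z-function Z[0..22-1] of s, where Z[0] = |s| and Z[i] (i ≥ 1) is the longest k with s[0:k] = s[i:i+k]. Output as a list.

Z[0]=22
i=1: outside box; Z[1]=1 grow→box=[1,2)
i=2: outside box; Z[2]=0
i=3: outside box; Z[3]=2 grow→box=[3,5)
i=4: min(r-i=1, Z[1]=1)=1; Z[4]=1
i=5: outside box; Z[5]=0
i=6: outside box; Z[6]=0
i=7: outside box; Z[7]=0
i=8: outside box; Z[8]=0
i=9: outside box; Z[9]=0
i=10: outside box; Z[10]=0
i=11: outside box; Z[11]=0
i=12: outside box; Z[12]=0
i=13: outside box; Z[13]=1 grow→box=[13,14)
i=14: outside box; Z[14]=0
i=15: outside box; Z[15]=2 grow→box=[15,17)
i=16: min(r-i=1, Z[1]=1)=1; Z[16]=1
i=17: outside box; Z[17]=0
i=18: outside box; Z[18]=4 grow→box=[18,22)
i=19: min(r-i=3, Z[1]=1)=1; Z[19]=1
i=20: min(r-i=2, Z[2]=0)=0; Z[20]=0
i=21: min(r-i=1, Z[3]=2)=1; Z[21]=1

[22, 1, 0, 2, 1, 0, 0, 0, 0, 0, 0, 0, 0, 1, 0, 2, 1, 0, 4, 1, 0, 1]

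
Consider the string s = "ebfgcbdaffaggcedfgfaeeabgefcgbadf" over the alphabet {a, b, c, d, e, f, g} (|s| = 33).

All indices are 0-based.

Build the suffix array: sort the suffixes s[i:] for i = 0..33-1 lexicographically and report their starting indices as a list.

[22, 30, 19, 7, 10, 29, 5, 1, 23, 4, 13, 27, 6, 31, 15, 21, 0, 14, 20, 25, 32, 18, 9, 26, 8, 2, 16, 28, 3, 12, 24, 17, 11]

sorted suffixes:
  #0 SA[0]=22  'abgefcgbadf'
  #1 SA[1]=30  'adf'
  #2 SA[2]=19  'aeeabgefcgbadf'
  #3 SA[3]=7  'affaggcedfgfaeeabgefcgbadf'
  #4 SA[4]=10  'aggcedfgfaeeabgefcgbadf'
  #5 SA[5]=29  'badf'
  #6 SA[6]=5  'bdaffaggcedfgfaeeabgefcgbadf'
  #7 SA[7]=1  'bfgcbdaffaggcedfgfaeeabgefcgbadf'
  #8 SA[8]=23  'bgefcgbadf'
  #9 SA[9]=4  'cbdaffaggcedfgfaeeabgefcgbadf'
  #10 SA[10]=13  'cedfgfaeeabgefcgbadf'
  #11 SA[11]=27  'cgbadf'
  #12 SA[12]=6  'daffaggcedfgfaeeabgefcgbadf'
  #13 SA[13]=31  'df'
  #14 SA[14]=15  'dfgfaeeabgefcgbadf'
  #15 SA[15]=21  'eabgefcgbadf'
  #16 SA[16]=0  'ebfgcbdaffaggcedfgfaeeabgefcgbadf'
  #17 SA[17]=14  'edfgfaeeabgefcgbadf'
  #18 SA[18]=20  'eeabgefcgbadf'
  #19 SA[19]=25  'efcgbadf'
  #20 SA[20]=32  'f'
  #21 SA[21]=18  'faeeabgefcgbadf'
  #22 SA[22]=9  'faggcedfgfaeeabgefcgbadf'
  #23 SA[23]=26  'fcgbadf'
  #24 SA[24]=8  'ffaggcedfgfaeeabgefcgbadf'
  #25 SA[25]=2  'fgcbdaffaggcedfgfaeeabgefcgbadf'
  #26 SA[26]=16  'fgfaeeabgefcgbadf'
  #27 SA[27]=28  'gbadf'
  #28 SA[28]=3  'gcbdaffaggcedfgfaeeabgefcgbadf'
  #29 SA[29]=12  'gcedfgfaeeabgefcgbadf'
  #30 SA[30]=24  'gefcgbadf'
  #31 SA[31]=17  'gfaeeabgefcgbadf'
  #32 SA[32]=11  'ggcedfgfaeeabgefcgbadf'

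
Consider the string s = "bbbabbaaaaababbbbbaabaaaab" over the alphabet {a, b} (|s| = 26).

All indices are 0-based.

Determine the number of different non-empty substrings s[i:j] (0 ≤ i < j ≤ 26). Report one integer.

rank | idx | suffix
   0 |   6 | aaaaababbbbbaabaaaab
   1 |  21 | aaaab
   2 |   7 | aaaababbbbbaabaaaab
   3 |  22 | aaab
   4 |   8 | aaababbbbbaabaaaab
   5 |  23 | aab
   6 |  18 | aabaaaab
   7 |   9 | aababbbbbaabaaaab
   8 |  24 | ab
   9 |  19 | abaaaab
  10 |  10 | ababbbbbaabaaaab
  11 |   3 | abbaaaaababbbbbaabaaaab
  12 |  12 | abbbbbaabaaaab
  13 |  25 | b
  14 |   5 | baaaaababbbbbaabaaaab
  15 |  20 | baaaab
  16 |  17 | baabaaaab
  17 |   2 | babbaaaaababbbbbaabaaaab
  18 |  11 | babbbbbaabaaaab
  19 |   4 | bbaaaaababbbbbaabaaaab
  20 |  16 | bbaabaaaab
  21 |   1 | bbabbaaaaababbbbbaabaaaab
  22 |  15 | bbbaabaaaab
  23 |   0 | bbbabbaaaaababbbbbaabaaaab
  24 |  14 | bbbbaabaaaab
  25 |  13 | bbbbbaabaaaab

SA = [6, 21, 7, 22, 8, 23, 18, 9, 24, 19, 10, 3, 12, 25, 5, 20, 17, 2, 11, 4, 16, 1, 15, 0, 14, 13]
[i] adj suffixes → lcp
  [1] 6/21 → 4 ('aaaa')
  [2] 21/7 → 5 ('aaaab')
  [3] 7/22 → 3 ('aaa')
  [4] 22/8 → 4 ('aaab')
  [5] 8/23 → 2 ('aa')
  [6] 23/18 → 3 ('aab')
  [7] 18/9 → 4 ('aaba')
  [8] 9/24 → 1 ('a')
  [9] 24/19 → 2 ('ab')
  [10] 19/10 → 3 ('aba')
  [11] 10/3 → 2 ('ab')
  [12] 3/12 → 3 ('abb')
  [13] 12/25 → 0 ('')
  [14] 25/5 → 1 ('b')
  [15] 5/20 → 5 ('baaaa')
  [16] 20/17 → 3 ('baa')
  [17] 17/2 → 2 ('ba')
  [18] 2/11 → 4 ('babb')
  [19] 11/4 → 1 ('b')
  [20] 4/16 → 4 ('bbaa')
  [21] 16/1 → 3 ('bba')
  [22] 1/15 → 2 ('bb')
  [23] 15/0 → 4 ('bbba')
  [24] 0/14 → 3 ('bbb')
  [25] 14/13 → 4 ('bbbb')

n(n+1)/2 = 26·27/2 = 351
Σ LCP = 0 + 4 + 5 + 3 + 4 + 2 + 3 + 4 + 1 + 2 + 3 + 2 + 3 + 0 + 1 + 5 + 3 + 2 + 4 + 1 + 4 + 3 + 2 + 4 + 3 + 4 = 72
distinct = 351 − 72 = 279

279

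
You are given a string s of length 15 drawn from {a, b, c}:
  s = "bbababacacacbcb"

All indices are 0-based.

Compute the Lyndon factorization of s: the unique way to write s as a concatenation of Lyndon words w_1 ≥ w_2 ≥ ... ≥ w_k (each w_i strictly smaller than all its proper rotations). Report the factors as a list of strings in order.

emit factor 1: 'b' (i=0, period=1)
emit factor 2: 'b' (i=1, period=1)
emit factor 3: 'ababacacacbcb' (i=2, period=13)

["b", "b", "ababacacacbcb"]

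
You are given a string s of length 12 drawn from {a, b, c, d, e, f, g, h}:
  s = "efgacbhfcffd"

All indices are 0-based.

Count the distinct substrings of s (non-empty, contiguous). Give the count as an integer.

74

rank→(start, suffix):
  0 → (3, 'acbhfcffd')
  1 → (5, 'bhfcffd')
  2 → (4, 'cbhfcffd')
  3 → (8, 'cffd')
  4 → (11, 'd')
  5 → (0, 'efgacbhfcffd')
  6 → (7, 'fcffd')
  7 → (10, 'fd')
  8 → (9, 'ffd')
  9 → (1, 'fgacbhfcffd')
  10 → (2, 'gacbhfcffd')
  11 → (6, 'hfcffd')

SA = [3, 5, 4, 8, 11, 0, 7, 10, 9, 1, 2, 6]
[i] adj suffixes → lcp
  [1] 3/5 → 0 ('')
  [2] 5/4 → 0 ('')
  [3] 4/8 → 1 ('c')
  [4] 8/11 → 0 ('')
  [5] 11/0 → 0 ('')
  [6] 0/7 → 0 ('')
  [7] 7/10 → 1 ('f')
  [8] 10/9 → 1 ('f')
  [9] 9/1 → 1 ('f')
  [10] 1/2 → 0 ('')
  [11] 2/6 → 0 ('')

n(n+1)/2 = 12·13/2 = 78
Σ LCP = 0 + 0 + 0 + 1 + 0 + 0 + 0 + 1 + 1 + 1 + 0 + 0 = 4
distinct = 78 − 4 = 74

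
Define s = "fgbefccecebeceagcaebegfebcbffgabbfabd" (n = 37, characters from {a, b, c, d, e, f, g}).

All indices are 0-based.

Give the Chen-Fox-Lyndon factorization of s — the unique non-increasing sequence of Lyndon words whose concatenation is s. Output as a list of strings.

["fg", "befccece", "bece", "agc", "aebegfebcbffg", "abbfabd"]

emit factor 1: 'fg' (i=0, period=2)
emit factor 2: 'befccece' (i=2, period=8)
emit factor 3: 'bece' (i=10, period=4)
emit factor 4: 'agc' (i=14, period=3)
emit factor 5: 'aebegfebcbffg' (i=17, period=13)
emit factor 6: 'abbfabd' (i=30, period=7)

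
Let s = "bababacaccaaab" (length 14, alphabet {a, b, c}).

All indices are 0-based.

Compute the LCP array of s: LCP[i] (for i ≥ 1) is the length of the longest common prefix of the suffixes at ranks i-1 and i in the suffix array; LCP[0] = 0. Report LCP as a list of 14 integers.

[0, 2, 1, 2, 3, 1, 2, 0, 1, 4, 2, 0, 2, 1]

rank→(start, suffix):
  0 → (10, 'aaab')
  1 → (11, 'aab')
  2 → (12, 'ab')
  3 → (1, 'ababacaccaaab')
  4 → (3, 'abacaccaaab')
  5 → (5, 'acaccaaab')
  6 → (7, 'accaaab')
  7 → (13, 'b')
  8 → (0, 'bababacaccaaab')
  9 → (2, 'babacaccaaab')
  10 → (4, 'bacaccaaab')
  11 → (9, 'caaab')
  12 → (6, 'caccaaab')
  13 → (8, 'ccaaab')

SA = [10, 11, 12, 1, 3, 5, 7, 13, 0, 2, 4, 9, 6, 8]
i: (SA[i-1],SA[i]) lcp shared
  1: (10,11) 2 'aa'
  2: (11,12) 1 'a'
  3: (12,1) 2 'ab'
  4: (1,3) 3 'aba'
  5: (3,5) 1 'a'
  6: (5,7) 2 'ac'
  7: (7,13) 0 ''
  8: (13,0) 1 'b'
  9: (0,2) 4 'baba'
  10: (2,4) 2 'ba'
  11: (4,9) 0 ''
  12: (9,6) 2 'ca'
  13: (6,8) 1 'c'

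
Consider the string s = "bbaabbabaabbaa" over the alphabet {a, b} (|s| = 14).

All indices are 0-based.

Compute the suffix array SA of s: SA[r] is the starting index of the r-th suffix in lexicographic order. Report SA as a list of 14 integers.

[13, 12, 8, 2, 6, 9, 3, 11, 7, 1, 5, 10, 0, 4]

rank→(start, suffix):
  0 → (13, 'a')
  1 → (12, 'aa')
  2 → (8, 'aabbaa')
  3 → (2, 'aabbabaabbaa')
  4 → (6, 'abaabbaa')
  5 → (9, 'abbaa')
  6 → (3, 'abbabaabbaa')
  7 → (11, 'baa')
  8 → (7, 'baabbaa')
  9 → (1, 'baabbabaabbaa')
  10 → (5, 'babaabbaa')
  11 → (10, 'bbaa')
  12 → (0, 'bbaabbabaabbaa')
  13 → (4, 'bbabaabbaa')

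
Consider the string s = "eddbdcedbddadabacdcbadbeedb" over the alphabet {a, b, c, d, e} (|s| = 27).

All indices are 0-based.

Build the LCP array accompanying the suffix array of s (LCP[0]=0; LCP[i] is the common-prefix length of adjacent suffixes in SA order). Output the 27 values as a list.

[0, 1, 1, 2, 0, 1, 2, 1, 2, 1, 0, 1, 1, 0, 2, 1, 2, 3, 2, 1, 2, 1, 2, 0, 3, 2, 1]

rank→(start, suffix):
  0 → (13, 'abacdcbadbeedb')
  1 → (15, 'acdcbadbeedb')
  2 → (11, 'adabacdcbadbeedb')
  3 → (20, 'adbeedb')
  4 → (26, 'b')
  5 → (14, 'bacdcbadbeedb')
  6 → (19, 'badbeedb')
  7 → (3, 'bdcedbddadabacdcbadbeedb')
  8 → (8, 'bddadabacdcbadbeedb')
  9 → (22, 'beedb')
  10 → (18, 'cbadbeedb')
  11 → (16, 'cdcbadbeedb')
  12 → (5, 'cedbddadabacdcbadbeedb')
  13 → (12, 'dabacdcbadbeedb')
  14 → (10, 'dadabacdcbadbeedb')
  15 → (25, 'db')
  16 → (2, 'dbdcedbddadabacdcbadbeedb')
  17 → (7, 'dbddadabacdcbadbeedb')
  18 → (21, 'dbeedb')
  19 → (17, 'dcbadbeedb')
  20 → (4, 'dcedbddadabacdcbadbeedb')
  21 → (9, 'ddadabacdcbadbeedb')
  22 → (1, 'ddbdcedbddadabacdcbadbeedb')
  23 → (24, 'edb')
  24 → (6, 'edbddadabacdcbadbeedb')
  25 → (0, 'eddbdcedbddadabacdcbadbeedb')
  26 → (23, 'eedb')

SA = [13, 15, 11, 20, 26, 14, 19, 3, 8, 22, 18, 16, 5, 12, 10, 25, 2, 7, 21, 17, 4, 9, 1, 24, 6, 0, 23]
rank  pair      lcp
   1  s[13:],s[15:]  1  'a'
   2  s[15:],s[11:]  1  'a'
   3  s[11:],s[20:]  2  'ad'
   4  s[20:],s[26:]  0  ''
   5  s[26:],s[14:]  1  'b'
   6  s[14:],s[19:]  2  'ba'
   7  s[19:],s[3:]  1  'b'
   8  s[3:],s[8:]  2  'bd'
   9  s[8:],s[22:]  1  'b'
  10  s[22:],s[18:]  0  ''
  11  s[18:],s[16:]  1  'c'
  12  s[16:],s[5:]  1  'c'
  13  s[5:],s[12:]  0  ''
  14  s[12:],s[10:]  2  'da'
  15  s[10:],s[25:]  1  'd'
  16  s[25:],s[2:]  2  'db'
  17  s[2:],s[7:]  3  'dbd'
  18  s[7:],s[21:]  2  'db'
  19  s[21:],s[17:]  1  'd'
  20  s[17:],s[4:]  2  'dc'
  21  s[4:],s[9:]  1  'd'
  22  s[9:],s[1:]  2  'dd'
  23  s[1:],s[24:]  0  ''
  24  s[24:],s[6:]  3  'edb'
  25  s[6:],s[0:]  2  'ed'
  26  s[0:],s[23:]  1  'e'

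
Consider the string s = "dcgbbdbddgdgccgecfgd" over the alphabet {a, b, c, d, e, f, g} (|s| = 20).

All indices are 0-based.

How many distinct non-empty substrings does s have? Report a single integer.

192

rank | idx | suffix
   0 |   3 | bbdbddgdgccgecfgd
   1 |   4 | bdbddgdgccgecfgd
   2 |   6 | bddgdgccgecfgd
   3 |  12 | ccgecfgd
   4 |  16 | cfgd
   5 |   1 | cgbbdbddgdgccgecfgd
   6 |  13 | cgecfgd
   7 |  19 | d
   8 |   5 | dbddgdgccgecfgd
   9 |   0 | dcgbbdbddgdgccgecfgd
  10 |   7 | ddgdgccgecfgd
  11 |  10 | dgccgecfgd
  12 |   8 | dgdgccgecfgd
  13 |  15 | ecfgd
  14 |  17 | fgd
  15 |   2 | gbbdbddgdgccgecfgd
  16 |  11 | gccgecfgd
  17 |  18 | gd
  18 |   9 | gdgccgecfgd
  19 |  14 | gecfgd

SA = [3, 4, 6, 12, 16, 1, 13, 19, 5, 0, 7, 10, 8, 15, 17, 2, 11, 18, 9, 14]
rank  pair      lcp
   1  s[3:],s[4:]  1  'b'
   2  s[4:],s[6:]  2  'bd'
   3  s[6:],s[12:]  0  ''
   4  s[12:],s[16:]  1  'c'
   5  s[16:],s[1:]  1  'c'
   6  s[1:],s[13:]  2  'cg'
   7  s[13:],s[19:]  0  ''
   8  s[19:],s[5:]  1  'd'
   9  s[5:],s[0:]  1  'd'
  10  s[0:],s[7:]  1  'd'
  11  s[7:],s[10:]  1  'd'
  12  s[10:],s[8:]  2  'dg'
  13  s[8:],s[15:]  0  ''
  14  s[15:],s[17:]  0  ''
  15  s[17:],s[2:]  0  ''
  16  s[2:],s[11:]  1  'g'
  17  s[11:],s[18:]  1  'g'
  18  s[18:],s[9:]  2  'gd'
  19  s[9:],s[14:]  1  'g'

n(n+1)/2 = 20·21/2 = 210
Σ LCP = 0 + 1 + 2 + 0 + 1 + 1 + 2 + 0 + 1 + 1 + 1 + 1 + 2 + 0 + 0 + 0 + 1 + 1 + 2 + 1 = 18
distinct = 210 − 18 = 192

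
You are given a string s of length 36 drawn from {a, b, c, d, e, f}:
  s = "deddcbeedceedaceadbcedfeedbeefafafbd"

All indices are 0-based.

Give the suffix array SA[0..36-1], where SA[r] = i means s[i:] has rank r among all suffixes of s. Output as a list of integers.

rank | idx | suffix
   0 |  13 | aceadbcedfeedbeefafafbd
   1 |  16 | adbcedfeedbeefafafbd
   2 |  30 | afafbd
   3 |  32 | afbd
   4 |  18 | bcedfeedbeefafafbd
   5 |  34 | bd
   6 |   5 | beedceedaceadbcedfeedbeefafafbd
   7 |  26 | beefafafbd
   8 |   4 | cbeedceedaceadbcedfeedbeefafafbd
   9 |  14 | ceadbcedfeedbeefafafbd
  10 |  19 | cedfeedbeefafafbd
  11 |   9 | ceedaceadbcedfeedbeefafafbd
  12 |  35 | d
  13 |  12 | daceadbcedfeedbeefafafbd
  14 |  17 | dbcedfeedbeefafafbd
  15 |  25 | dbeefafafbd
  16 |   3 | dcbeedceedaceadbcedfeedbeefafafbd
  17 |   8 | dceedaceadbcedfeedbeefafafbd
  18 |   2 | ddcbeedceedaceadbcedfeedbeefafafbd
  19 |   0 | deddcbeedceedaceadbcedfeedbeefafafbd
  20 |  21 | dfeedbeefafafbd
  21 |  15 | eadbcedfeedbeefafafbd
  22 |  11 | edaceadbcedfeedbeefafafbd
  23 |  24 | edbeefafafbd
  24 |   7 | edceedaceadbcedfeedbeefafafbd
  25 |   1 | eddcbeedceedaceadbcedfeedbeefafafbd
  26 |  20 | edfeedbeefafafbd
  27 |  10 | eedaceadbcedfeedbeefafafbd
  28 |  23 | eedbeefafafbd
  29 |   6 | eedceedaceadbcedfeedbeefafafbd
  30 |  27 | eefafafbd
  31 |  28 | efafafbd
  32 |  29 | fafafbd
  33 |  31 | fafbd
  34 |  33 | fbd
  35 |  22 | feedbeefafafbd

[13, 16, 30, 32, 18, 34, 5, 26, 4, 14, 19, 9, 35, 12, 17, 25, 3, 8, 2, 0, 21, 15, 11, 24, 7, 1, 20, 10, 23, 6, 27, 28, 29, 31, 33, 22]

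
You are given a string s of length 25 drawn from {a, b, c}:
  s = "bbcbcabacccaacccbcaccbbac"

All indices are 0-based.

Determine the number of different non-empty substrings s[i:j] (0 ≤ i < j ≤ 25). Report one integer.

279

rank | idx | suffix
   0 |  11 | aacccbcaccbbac
   1 |   5 | abacccaacccbcaccbbac
   2 |  23 | ac
   3 |  18 | accbbac
   4 |   7 | acccaacccbcaccbbac
   5 |  12 | acccbcaccbbac
   6 |  22 | bac
   7 |   6 | bacccaacccbcaccbbac
   8 |  21 | bbac
   9 |   0 | bbcbcabacccaacccbcaccbbac
  10 |   3 | bcabacccaacccbcaccbbac
  11 |  16 | bcaccbbac
  12 |   1 | bcbcabacccaacccbcaccbbac
  13 |  24 | c
  14 |  10 | caacccbcaccbbac
  15 |   4 | cabacccaacccbcaccbbac
  16 |  17 | caccbbac
  17 |  20 | cbbac
  18 |   2 | cbcabacccaacccbcaccbbac
  19 |  15 | cbcaccbbac
  20 |   9 | ccaacccbcaccbbac
  21 |  19 | ccbbac
  22 |  14 | ccbcaccbbac
  23 |   8 | cccaacccbcaccbbac
  24 |  13 | cccbcaccbbac

SA = [11, 5, 23, 18, 7, 12, 22, 6, 21, 0, 3, 16, 1, 24, 10, 4, 17, 20, 2, 15, 9, 19, 14, 8, 13]
[i] adj suffixes → lcp
  [1] 11/5 → 1 ('a')
  [2] 5/23 → 1 ('a')
  [3] 23/18 → 2 ('ac')
  [4] 18/7 → 3 ('acc')
  [5] 7/12 → 4 ('accc')
  [6] 12/22 → 0 ('')
  [7] 22/6 → 3 ('bac')
  [8] 6/21 → 1 ('b')
  [9] 21/0 → 2 ('bb')
  [10] 0/3 → 1 ('b')
  [11] 3/16 → 3 ('bca')
  [12] 16/1 → 2 ('bc')
  [13] 1/24 → 0 ('')
  [14] 24/10 → 1 ('c')
  [15] 10/4 → 2 ('ca')
  [16] 4/17 → 2 ('ca')
  [17] 17/20 → 1 ('c')
  [18] 20/2 → 2 ('cb')
  [19] 2/15 → 4 ('cbca')
  [20] 15/9 → 1 ('c')
  [21] 9/19 → 2 ('cc')
  [22] 19/14 → 3 ('ccb')
  [23] 14/8 → 2 ('cc')
  [24] 8/13 → 3 ('ccc')

n(n+1)/2 = 25·26/2 = 325
Σ LCP = 0 + 1 + 1 + 2 + 3 + 4 + 0 + 3 + 1 + 2 + 1 + 3 + 2 + 0 + 1 + 2 + 2 + 1 + 2 + 4 + 1 + 2 + 3 + 2 + 3 = 46
distinct = 325 − 46 = 279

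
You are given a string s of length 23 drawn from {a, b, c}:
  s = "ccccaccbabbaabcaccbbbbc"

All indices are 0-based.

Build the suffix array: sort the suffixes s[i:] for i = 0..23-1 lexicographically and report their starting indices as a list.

sorted suffixes:
  #0 SA[0]=11  'aabcaccbbbbc'
  #1 SA[1]=8  'abbaabcaccbbbbc'
  #2 SA[2]=12  'abcaccbbbbc'
  #3 SA[3]=4  'accbabbaabcaccbbbbc'
  #4 SA[4]=15  'accbbbbc'
  #5 SA[5]=10  'baabcaccbbbbc'
  #6 SA[6]=7  'babbaabcaccbbbbc'
  #7 SA[7]=9  'bbaabcaccbbbbc'
  #8 SA[8]=18  'bbbbc'
  #9 SA[9]=19  'bbbc'
  #10 SA[10]=20  'bbc'
  #11 SA[11]=21  'bc'
  #12 SA[12]=13  'bcaccbbbbc'
  #13 SA[13]=22  'c'
  #14 SA[14]=3  'caccbabbaabcaccbbbbc'
  #15 SA[15]=14  'caccbbbbc'
  #16 SA[16]=6  'cbabbaabcaccbbbbc'
  #17 SA[17]=17  'cbbbbc'
  #18 SA[18]=2  'ccaccbabbaabcaccbbbbc'
  #19 SA[19]=5  'ccbabbaabcaccbbbbc'
  #20 SA[20]=16  'ccbbbbc'
  #21 SA[21]=1  'cccaccbabbaabcaccbbbbc'
  #22 SA[22]=0  'ccccaccbabbaabcaccbbbbc'

[11, 8, 12, 4, 15, 10, 7, 9, 18, 19, 20, 21, 13, 22, 3, 14, 6, 17, 2, 5, 16, 1, 0]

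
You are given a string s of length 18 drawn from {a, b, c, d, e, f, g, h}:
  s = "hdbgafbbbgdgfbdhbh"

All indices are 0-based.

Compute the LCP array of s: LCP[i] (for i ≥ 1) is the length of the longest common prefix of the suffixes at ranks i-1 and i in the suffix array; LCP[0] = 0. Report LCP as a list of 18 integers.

[0, 0, 2, 1, 1, 2, 1, 0, 1, 1, 0, 2, 0, 1, 1, 0, 1, 1]

rank→(start, suffix):
  0 → (4, 'afbbbgdgfbdhbh')
  1 → (6, 'bbbgdgfbdhbh')
  2 → (7, 'bbgdgfbdhbh')
  3 → (13, 'bdhbh')
  4 → (2, 'bgafbbbgdgfbdhbh')
  5 → (8, 'bgdgfbdhbh')
  6 → (16, 'bh')
  7 → (1, 'dbgafbbbgdgfbdhbh')
  8 → (10, 'dgfbdhbh')
  9 → (14, 'dhbh')
  10 → (5, 'fbbbgdgfbdhbh')
  11 → (12, 'fbdhbh')
  12 → (3, 'gafbbbgdgfbdhbh')
  13 → (9, 'gdgfbdhbh')
  14 → (11, 'gfbdhbh')
  15 → (17, 'h')
  16 → (15, 'hbh')
  17 → (0, 'hdbgafbbbgdgfbdhbh')

SA = [4, 6, 7, 13, 2, 8, 16, 1, 10, 14, 5, 12, 3, 9, 11, 17, 15, 0]
rank  pair      lcp
   1  s[4:],s[6:]  0  ''
   2  s[6:],s[7:]  2  'bb'
   3  s[7:],s[13:]  1  'b'
   4  s[13:],s[2:]  1  'b'
   5  s[2:],s[8:]  2  'bg'
   6  s[8:],s[16:]  1  'b'
   7  s[16:],s[1:]  0  ''
   8  s[1:],s[10:]  1  'd'
   9  s[10:],s[14:]  1  'd'
  10  s[14:],s[5:]  0  ''
  11  s[5:],s[12:]  2  'fb'
  12  s[12:],s[3:]  0  ''
  13  s[3:],s[9:]  1  'g'
  14  s[9:],s[11:]  1  'g'
  15  s[11:],s[17:]  0  ''
  16  s[17:],s[15:]  1  'h'
  17  s[15:],s[0:]  1  'h'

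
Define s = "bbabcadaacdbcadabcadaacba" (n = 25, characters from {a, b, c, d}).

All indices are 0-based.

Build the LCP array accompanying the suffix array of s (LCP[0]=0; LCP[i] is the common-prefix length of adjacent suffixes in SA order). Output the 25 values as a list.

[0, 1, 3, 1, 8, 1, 2, 1, 5, 3, 0, 2, 1, 1, 7, 5, 0, 6, 4, 1, 1, 0, 4, 2, 1]

rank | idx | suffix
   0 |  24 | a
   1 |  20 | aacba
   2 |   7 | aacdbcadabcadaacba
   3 |  15 | abcadaacba
   4 |   2 | abcadaacdbcadabcadaacba
   5 |  21 | acba
   6 |   8 | acdbcadabcadaacba
   7 |  18 | adaacba
   8 |   5 | adaacdbcadabcadaacba
   9 |  13 | adabcadaacba
  10 |  23 | ba
  11 |   1 | babcadaacdbcadabcadaacba
  12 |   0 | bbabcadaacdbcadabcadaacba
  13 |  16 | bcadaacba
  14 |   3 | bcadaacdbcadabcadaacba
  15 |  11 | bcadabcadaacba
  16 |  17 | cadaacba
  17 |   4 | cadaacdbcadabcadaacba
  18 |  12 | cadabcadaacba
  19 |  22 | cba
  20 |   9 | cdbcadabcadaacba
  21 |  19 | daacba
  22 |   6 | daacdbcadabcadaacba
  23 |  14 | dabcadaacba
  24 |  10 | dbcadabcadaacba

SA = [24, 20, 7, 15, 2, 21, 8, 18, 5, 13, 23, 1, 0, 16, 3, 11, 17, 4, 12, 22, 9, 19, 6, 14, 10]
i: (SA[i-1],SA[i]) lcp shared
  1: (24,20) 1 'a'
  2: (20,7) 3 'aac'
  3: (7,15) 1 'a'
  4: (15,2) 8 'abcadaac'
  5: (2,21) 1 'a'
  6: (21,8) 2 'ac'
  7: (8,18) 1 'a'
  8: (18,5) 5 'adaac'
  9: (5,13) 3 'ada'
  10: (13,23) 0 ''
  11: (23,1) 2 'ba'
  12: (1,0) 1 'b'
  13: (0,16) 1 'b'
  14: (16,3) 7 'bcadaac'
  15: (3,11) 5 'bcada'
  16: (11,17) 0 ''
  17: (17,4) 6 'cadaac'
  18: (4,12) 4 'cada'
  19: (12,22) 1 'c'
  20: (22,9) 1 'c'
  21: (9,19) 0 ''
  22: (19,6) 4 'daac'
  23: (6,14) 2 'da'
  24: (14,10) 1 'd'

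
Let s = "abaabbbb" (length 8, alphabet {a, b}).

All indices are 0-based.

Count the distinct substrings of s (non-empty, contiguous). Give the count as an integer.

26

rank→(start, suffix):
  0 → (2, 'aabbbb')
  1 → (0, 'abaabbbb')
  2 → (3, 'abbbb')
  3 → (7, 'b')
  4 → (1, 'baabbbb')
  5 → (6, 'bb')
  6 → (5, 'bbb')
  7 → (4, 'bbbb')

SA = [2, 0, 3, 7, 1, 6, 5, 4]
i: (SA[i-1],SA[i]) lcp shared
  1: (2,0) 1 'a'
  2: (0,3) 2 'ab'
  3: (3,7) 0 ''
  4: (7,1) 1 'b'
  5: (1,6) 1 'b'
  6: (6,5) 2 'bb'
  7: (5,4) 3 'bbb'

n(n+1)/2 = 8·9/2 = 36
Σ LCP = 0 + 1 + 2 + 0 + 1 + 1 + 2 + 3 = 10
distinct = 36 − 10 = 26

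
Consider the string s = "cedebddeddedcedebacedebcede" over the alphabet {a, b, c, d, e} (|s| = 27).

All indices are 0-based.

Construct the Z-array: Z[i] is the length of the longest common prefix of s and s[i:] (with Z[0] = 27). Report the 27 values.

[27, 0, 0, 0, 0, 0, 0, 0, 0, 0, 0, 0, 5, 0, 0, 0, 0, 0, 5, 0, 0, 0, 0, 4, 0, 0, 0]

Z[0]=27
i=1: i≥r, start 0; Z[1]=0
i=2: i≥r, start 0; Z[2]=0
i=3: i≥r, start 0; Z[3]=0
i=4: i≥r, start 0; Z[4]=0
i=5: i≥r, start 0; Z[5]=0
i=6: i≥r, start 0; Z[6]=0
i=7: i≥r, start 0; Z[7]=0
i=8: i≥r, start 0; Z[8]=0
i=9: i≥r, start 0; Z[9]=0
i=10: i≥r, start 0; Z[10]=0
i=11: i≥r, start 0; Z[11]=0
i=12: i≥r, start 0; Z[12]=5 scan→box=[12,17)
i=13: min(r-i=4, Z[1]=0)=0; Z[13]=0
i=14: min(r-i=3, Z[2]=0)=0; Z[14]=0
i=15: min(r-i=2, Z[3]=0)=0; Z[15]=0
i=16: min(r-i=1, Z[4]=0)=0; Z[16]=0
i=17: i≥r, start 0; Z[17]=0
i=18: i≥r, start 0; Z[18]=5 scan→box=[18,23)
i=19: min(r-i=4, Z[1]=0)=0; Z[19]=0
i=20: min(r-i=3, Z[2]=0)=0; Z[20]=0
i=21: min(r-i=2, Z[3]=0)=0; Z[21]=0
i=22: min(r-i=1, Z[4]=0)=0; Z[22]=0
i=23: i≥r, start 0; Z[23]=4 scan→box=[23,27)
i=24: min(r-i=3, Z[1]=0)=0; Z[24]=0
i=25: min(r-i=2, Z[2]=0)=0; Z[25]=0
i=26: min(r-i=1, Z[3]=0)=0; Z[26]=0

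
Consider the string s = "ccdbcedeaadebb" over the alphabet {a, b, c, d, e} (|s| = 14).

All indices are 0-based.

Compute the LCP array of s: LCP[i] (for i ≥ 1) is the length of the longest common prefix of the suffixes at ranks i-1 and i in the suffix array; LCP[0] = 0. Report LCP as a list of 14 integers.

rank | idx | suffix
   0 |   8 | aadebb
   1 |   9 | adebb
   2 |  13 | b
   3 |  12 | bb
   4 |   3 | bcedeaadebb
   5 |   0 | ccdbcedeaadebb
   6 |   1 | cdbcedeaadebb
   7 |   4 | cedeaadebb
   8 |   2 | dbcedeaadebb
   9 |   6 | deaadebb
  10 |  10 | debb
  11 |   7 | eaadebb
  12 |  11 | ebb
  13 |   5 | edeaadebb

SA = [8, 9, 13, 12, 3, 0, 1, 4, 2, 6, 10, 7, 11, 5]
rank  pair      lcp
   1  s[8:],s[9:]  1  'a'
   2  s[9:],s[13:]  0  ''
   3  s[13:],s[12:]  1  'b'
   4  s[12:],s[3:]  1  'b'
   5  s[3:],s[0:]  0  ''
   6  s[0:],s[1:]  1  'c'
   7  s[1:],s[4:]  1  'c'
   8  s[4:],s[2:]  0  ''
   9  s[2:],s[6:]  1  'd'
  10  s[6:],s[10:]  2  'de'
  11  s[10:],s[7:]  0  ''
  12  s[7:],s[11:]  1  'e'
  13  s[11:],s[5:]  1  'e'

[0, 1, 0, 1, 1, 0, 1, 1, 0, 1, 2, 0, 1, 1]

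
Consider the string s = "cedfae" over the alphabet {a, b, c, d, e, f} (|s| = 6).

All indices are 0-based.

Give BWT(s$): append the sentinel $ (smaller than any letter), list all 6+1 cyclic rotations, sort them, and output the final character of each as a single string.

ef$eacd

rank  rotation last
    0  $cedfae  e
    1  ae$cedf  f
    2  cedfae$  $
    3  dfae$ce  e
    4  e$cedfa  a
    5  edfae$c  c
    6  fae$ced  d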